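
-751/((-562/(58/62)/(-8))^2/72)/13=-0.74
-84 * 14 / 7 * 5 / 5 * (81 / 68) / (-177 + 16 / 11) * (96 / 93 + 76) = 89363736 / 1017637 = 87.81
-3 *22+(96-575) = -545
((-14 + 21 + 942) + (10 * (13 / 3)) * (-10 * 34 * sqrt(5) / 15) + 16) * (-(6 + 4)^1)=-9650 + 88400 * sqrt(5) / 9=12313.16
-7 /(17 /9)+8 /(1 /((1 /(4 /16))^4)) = 34753 /17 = 2044.29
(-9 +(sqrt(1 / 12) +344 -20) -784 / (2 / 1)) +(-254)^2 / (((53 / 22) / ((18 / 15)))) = sqrt(3) / 6 +8495707 / 265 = 32059.56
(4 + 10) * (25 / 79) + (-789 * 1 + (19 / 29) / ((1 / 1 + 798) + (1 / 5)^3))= -179521828699 / 228815916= -784.57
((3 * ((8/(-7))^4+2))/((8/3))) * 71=296.01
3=3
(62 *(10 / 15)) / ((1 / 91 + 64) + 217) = 2821 / 19179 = 0.15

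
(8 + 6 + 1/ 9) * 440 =6208.89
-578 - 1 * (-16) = -562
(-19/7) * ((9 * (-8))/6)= 228/7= 32.57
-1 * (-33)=33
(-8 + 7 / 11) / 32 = -81 / 352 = -0.23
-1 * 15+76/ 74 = -517/ 37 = -13.97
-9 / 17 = -0.53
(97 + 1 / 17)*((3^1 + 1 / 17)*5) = 429000 / 289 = 1484.43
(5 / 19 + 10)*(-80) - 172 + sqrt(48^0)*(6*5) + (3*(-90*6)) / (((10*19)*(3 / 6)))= -18622 / 19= -980.11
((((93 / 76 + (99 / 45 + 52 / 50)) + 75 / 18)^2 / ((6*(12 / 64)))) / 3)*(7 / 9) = 16939658743 / 986883750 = 17.16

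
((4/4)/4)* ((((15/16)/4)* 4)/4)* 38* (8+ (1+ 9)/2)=28.95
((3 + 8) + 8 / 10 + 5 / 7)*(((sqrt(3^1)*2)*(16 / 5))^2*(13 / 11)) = 17491968 / 9625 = 1817.35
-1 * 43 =-43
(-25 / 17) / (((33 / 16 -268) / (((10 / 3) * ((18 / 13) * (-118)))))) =-566400 / 188071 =-3.01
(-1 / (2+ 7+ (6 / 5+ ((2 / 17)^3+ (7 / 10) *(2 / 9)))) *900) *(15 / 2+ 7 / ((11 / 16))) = -19350464625 / 12593999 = -1536.48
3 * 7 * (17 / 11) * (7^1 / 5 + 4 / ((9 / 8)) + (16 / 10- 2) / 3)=25823 / 165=156.50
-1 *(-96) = 96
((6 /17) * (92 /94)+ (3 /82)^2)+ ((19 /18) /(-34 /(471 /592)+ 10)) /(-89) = 1919327943761 /5529091734114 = 0.35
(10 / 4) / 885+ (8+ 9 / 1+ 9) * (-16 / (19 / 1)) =-147245 / 6726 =-21.89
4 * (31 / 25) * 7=868 / 25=34.72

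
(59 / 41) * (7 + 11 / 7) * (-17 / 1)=-60180 / 287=-209.69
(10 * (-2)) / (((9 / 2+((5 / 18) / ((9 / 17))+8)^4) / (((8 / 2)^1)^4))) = -3526387384320 / 3640362443833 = -0.97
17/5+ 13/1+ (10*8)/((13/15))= 7066/65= 108.71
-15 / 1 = -15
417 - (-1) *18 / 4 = 843 / 2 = 421.50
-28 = -28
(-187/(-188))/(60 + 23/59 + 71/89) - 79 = -4770906255/60403648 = -78.98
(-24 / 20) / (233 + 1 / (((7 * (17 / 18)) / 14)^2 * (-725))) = -251430 / 48818029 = -0.01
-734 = -734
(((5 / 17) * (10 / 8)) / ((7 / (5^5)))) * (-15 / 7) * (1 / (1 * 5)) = -234375 / 3332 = -70.34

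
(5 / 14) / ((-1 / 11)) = -55 / 14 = -3.93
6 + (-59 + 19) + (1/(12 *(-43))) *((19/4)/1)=-70195/2064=-34.01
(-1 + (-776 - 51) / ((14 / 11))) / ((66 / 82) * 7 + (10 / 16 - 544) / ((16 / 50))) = 3984544 / 10362079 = 0.38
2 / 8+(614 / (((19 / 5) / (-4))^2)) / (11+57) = 251737 / 24548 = 10.25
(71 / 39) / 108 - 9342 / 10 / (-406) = 2.32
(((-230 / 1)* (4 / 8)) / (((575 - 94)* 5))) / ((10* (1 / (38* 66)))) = -28842 / 2405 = -11.99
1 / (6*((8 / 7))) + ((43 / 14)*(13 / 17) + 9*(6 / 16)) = 33527 / 5712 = 5.87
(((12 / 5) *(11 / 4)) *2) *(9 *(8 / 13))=4752 / 65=73.11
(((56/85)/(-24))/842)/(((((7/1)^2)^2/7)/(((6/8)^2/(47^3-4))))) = -3/5825375450720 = -0.00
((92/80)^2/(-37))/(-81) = 529/1198800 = 0.00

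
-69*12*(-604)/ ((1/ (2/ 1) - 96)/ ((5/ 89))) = -5001120/ 16999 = -294.20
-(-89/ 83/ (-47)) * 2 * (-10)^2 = -17800/ 3901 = -4.56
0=0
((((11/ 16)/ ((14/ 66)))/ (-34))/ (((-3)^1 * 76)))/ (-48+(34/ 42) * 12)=-121/ 11080192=-0.00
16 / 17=0.94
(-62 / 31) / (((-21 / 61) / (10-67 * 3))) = -23302 / 21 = -1109.62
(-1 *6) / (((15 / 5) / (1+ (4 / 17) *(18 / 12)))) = -46 / 17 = -2.71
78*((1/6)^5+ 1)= 101101/1296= 78.01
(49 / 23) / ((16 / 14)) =343 / 184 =1.86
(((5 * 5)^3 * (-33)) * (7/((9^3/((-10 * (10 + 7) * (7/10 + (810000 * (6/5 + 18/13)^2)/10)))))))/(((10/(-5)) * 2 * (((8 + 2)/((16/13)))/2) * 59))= -475034829.14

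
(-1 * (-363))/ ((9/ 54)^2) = 13068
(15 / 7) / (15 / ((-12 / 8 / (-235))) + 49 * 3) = 15 / 17479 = 0.00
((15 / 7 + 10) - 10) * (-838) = -12570 / 7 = -1795.71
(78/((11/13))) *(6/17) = 32.53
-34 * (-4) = 136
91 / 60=1.52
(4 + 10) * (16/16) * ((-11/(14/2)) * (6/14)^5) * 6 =-32076/16807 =-1.91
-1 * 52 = -52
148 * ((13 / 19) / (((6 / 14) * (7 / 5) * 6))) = 4810 / 171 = 28.13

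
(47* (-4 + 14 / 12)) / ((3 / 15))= -3995 / 6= -665.83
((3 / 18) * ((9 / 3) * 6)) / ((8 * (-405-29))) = -3 / 3472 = -0.00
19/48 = 0.40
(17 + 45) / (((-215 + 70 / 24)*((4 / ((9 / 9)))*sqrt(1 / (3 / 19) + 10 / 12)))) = -186*sqrt(258) / 109435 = -0.03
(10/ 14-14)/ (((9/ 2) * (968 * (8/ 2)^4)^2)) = -31/ 644792451072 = -0.00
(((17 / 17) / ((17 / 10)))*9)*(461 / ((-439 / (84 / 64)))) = -7.30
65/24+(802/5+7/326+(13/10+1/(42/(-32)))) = 7469803/45640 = 163.67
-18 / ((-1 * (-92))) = -9 / 46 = -0.20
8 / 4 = 2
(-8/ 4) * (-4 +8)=-8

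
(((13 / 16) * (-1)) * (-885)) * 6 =34515 / 8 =4314.38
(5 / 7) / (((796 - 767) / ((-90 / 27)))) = -0.08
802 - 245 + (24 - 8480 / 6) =-2497 / 3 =-832.33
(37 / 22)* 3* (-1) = -111 / 22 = -5.05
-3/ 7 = -0.43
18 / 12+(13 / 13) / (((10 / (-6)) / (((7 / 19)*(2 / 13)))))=3621 / 2470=1.47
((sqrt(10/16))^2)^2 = 25/64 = 0.39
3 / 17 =0.18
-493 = -493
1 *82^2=6724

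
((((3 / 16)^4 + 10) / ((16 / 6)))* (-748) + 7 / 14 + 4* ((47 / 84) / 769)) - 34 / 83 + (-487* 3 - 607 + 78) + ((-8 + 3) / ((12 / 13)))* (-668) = -68922238118085 / 58561527808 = -1176.92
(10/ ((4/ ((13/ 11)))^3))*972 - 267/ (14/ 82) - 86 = -104288267/ 74536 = -1399.17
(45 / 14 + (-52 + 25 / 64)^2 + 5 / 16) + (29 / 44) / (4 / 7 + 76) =56358411959 / 21131264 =2667.06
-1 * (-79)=79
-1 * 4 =-4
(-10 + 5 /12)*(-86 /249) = 4945 /1494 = 3.31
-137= -137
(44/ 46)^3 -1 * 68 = -816708/ 12167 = -67.12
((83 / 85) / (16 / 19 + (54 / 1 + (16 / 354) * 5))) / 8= 279129 / 125931920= 0.00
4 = 4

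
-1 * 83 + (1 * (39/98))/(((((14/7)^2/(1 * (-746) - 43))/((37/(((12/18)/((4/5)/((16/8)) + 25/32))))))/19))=-1753680413/17920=-97861.63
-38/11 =-3.45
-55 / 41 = -1.34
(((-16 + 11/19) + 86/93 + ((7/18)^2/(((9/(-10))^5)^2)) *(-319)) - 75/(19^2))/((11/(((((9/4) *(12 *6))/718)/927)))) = -483791024159736820/142843623384482500293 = -0.00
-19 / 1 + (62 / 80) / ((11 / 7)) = -8143 / 440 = -18.51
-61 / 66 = -0.92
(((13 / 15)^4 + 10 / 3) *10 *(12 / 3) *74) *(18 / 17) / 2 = 116808112 / 19125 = 6107.61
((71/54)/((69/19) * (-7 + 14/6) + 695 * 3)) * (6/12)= 0.00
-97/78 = -1.24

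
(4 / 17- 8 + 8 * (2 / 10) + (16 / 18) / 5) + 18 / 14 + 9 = 4604 / 1071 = 4.30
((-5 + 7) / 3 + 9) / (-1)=-29 / 3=-9.67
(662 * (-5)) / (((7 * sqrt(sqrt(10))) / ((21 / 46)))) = -993 * 10^(3 / 4) / 46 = -121.39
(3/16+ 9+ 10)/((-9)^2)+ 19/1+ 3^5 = 262.24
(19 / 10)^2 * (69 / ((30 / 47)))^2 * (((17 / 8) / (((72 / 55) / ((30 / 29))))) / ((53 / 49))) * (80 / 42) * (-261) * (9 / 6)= -1656606995967 / 33920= -48838649.65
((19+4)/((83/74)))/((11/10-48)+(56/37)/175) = -3148700/7200167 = -0.44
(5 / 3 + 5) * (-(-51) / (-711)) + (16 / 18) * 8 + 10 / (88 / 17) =29771 / 3476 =8.56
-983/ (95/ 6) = -5898/ 95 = -62.08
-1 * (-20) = 20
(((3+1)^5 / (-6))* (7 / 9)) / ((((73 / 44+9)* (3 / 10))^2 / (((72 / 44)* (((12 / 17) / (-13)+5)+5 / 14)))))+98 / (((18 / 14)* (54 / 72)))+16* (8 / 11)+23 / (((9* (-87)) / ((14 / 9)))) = 2169644757338 / 3768208420977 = 0.58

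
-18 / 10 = -9 / 5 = -1.80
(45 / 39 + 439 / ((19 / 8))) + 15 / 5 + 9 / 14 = 189.64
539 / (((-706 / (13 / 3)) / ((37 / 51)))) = -259259 / 108018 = -2.40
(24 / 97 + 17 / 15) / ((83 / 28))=56252 / 120765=0.47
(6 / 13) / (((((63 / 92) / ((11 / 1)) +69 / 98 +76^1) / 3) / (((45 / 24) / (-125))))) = -334719 / 1237173925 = -0.00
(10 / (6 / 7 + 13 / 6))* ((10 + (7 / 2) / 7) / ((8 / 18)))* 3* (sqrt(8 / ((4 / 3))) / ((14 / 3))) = 25515* sqrt(6) / 508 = 123.03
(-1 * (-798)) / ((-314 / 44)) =-17556 / 157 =-111.82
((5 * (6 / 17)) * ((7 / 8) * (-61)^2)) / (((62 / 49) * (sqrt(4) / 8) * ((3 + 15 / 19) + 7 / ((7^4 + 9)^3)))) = 2545773621392977500 / 531121936894091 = 4793.20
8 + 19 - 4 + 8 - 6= 25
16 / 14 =8 / 7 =1.14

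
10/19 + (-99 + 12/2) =-1757/19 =-92.47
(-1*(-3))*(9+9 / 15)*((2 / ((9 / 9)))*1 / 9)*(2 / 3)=64 / 15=4.27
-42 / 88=-0.48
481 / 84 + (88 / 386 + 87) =1506973 / 16212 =92.95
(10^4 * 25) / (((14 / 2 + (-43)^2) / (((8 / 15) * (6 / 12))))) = 3125 / 87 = 35.92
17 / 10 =1.70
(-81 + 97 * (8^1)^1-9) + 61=747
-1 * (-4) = 4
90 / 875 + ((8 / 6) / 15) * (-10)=-1238 / 1575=-0.79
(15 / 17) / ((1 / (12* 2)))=21.18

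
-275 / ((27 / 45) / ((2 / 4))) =-1375 / 6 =-229.17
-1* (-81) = 81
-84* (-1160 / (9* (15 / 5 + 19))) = 16240 / 33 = 492.12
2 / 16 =0.12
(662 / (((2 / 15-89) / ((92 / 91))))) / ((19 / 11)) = -4.36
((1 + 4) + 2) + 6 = 13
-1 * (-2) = 2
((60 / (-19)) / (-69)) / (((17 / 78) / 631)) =984360 / 7429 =132.50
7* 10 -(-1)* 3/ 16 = 1123/ 16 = 70.19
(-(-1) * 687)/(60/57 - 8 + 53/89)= -1161717/10741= -108.16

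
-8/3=-2.67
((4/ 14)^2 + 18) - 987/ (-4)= 51907/ 196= 264.83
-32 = -32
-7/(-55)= 0.13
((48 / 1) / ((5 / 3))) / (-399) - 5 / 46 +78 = 77.82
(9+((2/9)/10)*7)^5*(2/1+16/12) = 23741933041664/110716875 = 214438.25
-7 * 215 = -1505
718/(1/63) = 45234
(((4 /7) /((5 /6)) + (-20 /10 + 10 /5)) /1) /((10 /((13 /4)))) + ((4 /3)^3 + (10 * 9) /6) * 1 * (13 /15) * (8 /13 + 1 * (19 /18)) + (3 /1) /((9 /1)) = 6560177 /255150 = 25.71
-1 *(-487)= 487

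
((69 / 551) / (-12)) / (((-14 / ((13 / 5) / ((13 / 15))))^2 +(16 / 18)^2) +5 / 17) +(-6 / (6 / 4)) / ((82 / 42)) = -5829564927 / 2844749084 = -2.05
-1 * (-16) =16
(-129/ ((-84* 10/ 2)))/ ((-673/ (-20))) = 43/ 4711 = 0.01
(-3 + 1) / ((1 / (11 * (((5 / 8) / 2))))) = -6.88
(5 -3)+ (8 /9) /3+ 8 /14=542 /189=2.87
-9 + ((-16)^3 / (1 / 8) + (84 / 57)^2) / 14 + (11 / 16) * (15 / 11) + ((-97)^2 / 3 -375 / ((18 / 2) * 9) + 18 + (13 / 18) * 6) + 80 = 966732043 / 1091664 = 885.56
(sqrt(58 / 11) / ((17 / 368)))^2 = 7854592 / 3179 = 2470.77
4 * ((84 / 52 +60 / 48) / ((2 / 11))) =1639 / 26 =63.04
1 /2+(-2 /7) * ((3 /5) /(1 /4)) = -13 /70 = -0.19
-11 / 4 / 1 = -11 / 4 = -2.75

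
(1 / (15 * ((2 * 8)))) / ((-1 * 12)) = -1 / 2880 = -0.00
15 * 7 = 105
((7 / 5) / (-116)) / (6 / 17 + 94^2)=-119 / 87126440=-0.00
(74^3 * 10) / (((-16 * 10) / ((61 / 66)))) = -3089833 / 132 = -23407.83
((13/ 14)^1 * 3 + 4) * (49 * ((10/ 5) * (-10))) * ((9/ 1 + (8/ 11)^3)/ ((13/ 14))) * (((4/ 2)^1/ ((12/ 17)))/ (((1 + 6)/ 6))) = -2824215100/ 17303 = -163221.12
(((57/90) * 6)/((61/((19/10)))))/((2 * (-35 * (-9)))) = 361/1921500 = 0.00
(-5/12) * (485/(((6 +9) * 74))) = -485/2664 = -0.18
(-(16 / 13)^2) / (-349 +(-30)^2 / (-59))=15104 / 3631979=0.00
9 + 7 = 16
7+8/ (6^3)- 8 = -26/ 27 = -0.96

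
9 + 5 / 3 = 32 / 3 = 10.67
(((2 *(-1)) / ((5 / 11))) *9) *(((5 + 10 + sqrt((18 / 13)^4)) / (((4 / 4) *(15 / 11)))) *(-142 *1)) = 294740028 / 4225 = 69760.95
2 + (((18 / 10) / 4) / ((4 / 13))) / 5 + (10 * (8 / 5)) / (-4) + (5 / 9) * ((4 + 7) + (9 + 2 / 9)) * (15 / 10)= 163559 / 10800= 15.14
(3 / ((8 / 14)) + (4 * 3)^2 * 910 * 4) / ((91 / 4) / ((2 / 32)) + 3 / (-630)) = 220149405 / 152878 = 1440.03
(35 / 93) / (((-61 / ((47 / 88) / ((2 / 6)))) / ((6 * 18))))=-44415 / 41602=-1.07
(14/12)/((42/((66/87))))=11/522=0.02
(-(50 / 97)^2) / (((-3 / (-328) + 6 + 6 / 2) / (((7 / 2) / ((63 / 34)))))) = -2788000 / 50046471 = -0.06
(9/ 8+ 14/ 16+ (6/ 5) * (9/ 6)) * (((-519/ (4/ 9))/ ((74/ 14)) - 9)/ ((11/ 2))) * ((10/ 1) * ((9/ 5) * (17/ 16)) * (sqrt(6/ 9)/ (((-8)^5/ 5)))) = 0.38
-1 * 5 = -5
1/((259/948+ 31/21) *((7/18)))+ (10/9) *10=1314476/104481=12.58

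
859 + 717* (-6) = -3443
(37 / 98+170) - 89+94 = 17187 / 98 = 175.38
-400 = -400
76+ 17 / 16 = 1233 / 16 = 77.06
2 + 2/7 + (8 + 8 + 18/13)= 1790/91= 19.67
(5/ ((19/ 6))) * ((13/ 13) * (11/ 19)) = 330/ 361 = 0.91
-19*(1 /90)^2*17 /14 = -323 /113400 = -0.00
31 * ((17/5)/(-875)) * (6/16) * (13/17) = -1209/35000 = -0.03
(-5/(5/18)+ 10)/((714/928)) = -10.40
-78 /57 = -26 /19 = -1.37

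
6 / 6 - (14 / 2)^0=0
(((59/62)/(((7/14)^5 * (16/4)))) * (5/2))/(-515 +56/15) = -8850/237739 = -0.04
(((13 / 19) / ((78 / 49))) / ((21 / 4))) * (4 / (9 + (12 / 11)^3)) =74536 / 2343897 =0.03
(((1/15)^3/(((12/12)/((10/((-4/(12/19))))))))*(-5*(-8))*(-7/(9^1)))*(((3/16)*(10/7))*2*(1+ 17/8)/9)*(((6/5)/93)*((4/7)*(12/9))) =80/3005667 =0.00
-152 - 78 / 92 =-7031 / 46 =-152.85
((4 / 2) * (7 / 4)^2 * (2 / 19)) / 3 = 49 / 228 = 0.21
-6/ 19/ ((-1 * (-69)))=-0.00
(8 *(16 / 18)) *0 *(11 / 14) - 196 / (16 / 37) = -1813 / 4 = -453.25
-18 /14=-9 /7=-1.29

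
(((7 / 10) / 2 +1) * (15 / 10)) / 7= 81 / 280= 0.29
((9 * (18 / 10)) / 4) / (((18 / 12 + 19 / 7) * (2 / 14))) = 6.73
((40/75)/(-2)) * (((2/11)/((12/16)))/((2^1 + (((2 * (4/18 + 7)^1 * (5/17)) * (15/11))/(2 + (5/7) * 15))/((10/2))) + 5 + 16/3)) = -48416/9305115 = -0.01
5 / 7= 0.71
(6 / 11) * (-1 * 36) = -216 / 11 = -19.64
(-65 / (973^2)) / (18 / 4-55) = 130 / 95619629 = 0.00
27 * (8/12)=18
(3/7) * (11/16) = 0.29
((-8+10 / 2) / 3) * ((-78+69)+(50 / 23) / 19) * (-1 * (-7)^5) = 65261581 / 437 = 149340.00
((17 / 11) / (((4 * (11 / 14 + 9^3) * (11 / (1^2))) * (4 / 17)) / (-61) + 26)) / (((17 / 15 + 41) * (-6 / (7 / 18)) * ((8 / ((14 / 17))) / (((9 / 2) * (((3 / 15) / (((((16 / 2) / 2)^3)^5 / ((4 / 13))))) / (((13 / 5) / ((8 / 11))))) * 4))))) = 104615 / 144963889088312639488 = 0.00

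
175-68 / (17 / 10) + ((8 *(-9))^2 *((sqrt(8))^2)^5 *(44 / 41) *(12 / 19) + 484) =89691478937 / 779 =115136686.70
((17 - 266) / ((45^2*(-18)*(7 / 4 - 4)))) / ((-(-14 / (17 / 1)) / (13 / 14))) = -18343 / 5358150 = -0.00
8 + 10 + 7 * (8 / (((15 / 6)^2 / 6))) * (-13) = -680.88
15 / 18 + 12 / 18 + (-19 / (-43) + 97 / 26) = 3171 / 559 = 5.67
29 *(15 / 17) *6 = 2610 / 17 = 153.53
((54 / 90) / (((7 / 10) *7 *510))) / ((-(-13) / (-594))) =-594 / 54145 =-0.01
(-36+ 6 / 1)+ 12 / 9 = -86 / 3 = -28.67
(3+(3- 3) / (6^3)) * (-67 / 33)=-6.09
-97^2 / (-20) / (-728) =-9409 / 14560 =-0.65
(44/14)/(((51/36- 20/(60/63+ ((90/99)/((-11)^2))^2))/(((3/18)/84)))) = -9744163/30599156175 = -0.00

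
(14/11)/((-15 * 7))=-2/165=-0.01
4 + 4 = 8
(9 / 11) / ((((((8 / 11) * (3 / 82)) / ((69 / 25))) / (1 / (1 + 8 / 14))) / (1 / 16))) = 59409 / 17600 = 3.38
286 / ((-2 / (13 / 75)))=-1859 / 75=-24.79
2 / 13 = 0.15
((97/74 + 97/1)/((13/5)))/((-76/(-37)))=36375/1976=18.41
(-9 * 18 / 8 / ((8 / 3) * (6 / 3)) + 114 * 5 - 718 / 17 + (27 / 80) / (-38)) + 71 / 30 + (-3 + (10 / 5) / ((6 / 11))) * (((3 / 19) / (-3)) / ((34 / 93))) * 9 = 162935207 / 310080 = 525.46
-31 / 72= -0.43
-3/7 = -0.43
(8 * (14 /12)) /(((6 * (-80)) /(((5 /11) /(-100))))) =0.00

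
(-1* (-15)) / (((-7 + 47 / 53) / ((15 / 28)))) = -1325 / 1008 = -1.31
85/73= 1.16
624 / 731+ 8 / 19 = 17704 / 13889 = 1.27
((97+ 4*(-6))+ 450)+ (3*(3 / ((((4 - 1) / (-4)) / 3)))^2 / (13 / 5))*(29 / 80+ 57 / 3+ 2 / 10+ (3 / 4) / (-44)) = 539189 / 143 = 3770.55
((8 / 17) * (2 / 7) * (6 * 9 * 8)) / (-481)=-6912 / 57239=-0.12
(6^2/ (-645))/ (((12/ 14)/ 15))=-42/ 43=-0.98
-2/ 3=-0.67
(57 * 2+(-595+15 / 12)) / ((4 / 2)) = -1919 / 8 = -239.88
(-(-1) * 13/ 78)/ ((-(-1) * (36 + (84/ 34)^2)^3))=0.00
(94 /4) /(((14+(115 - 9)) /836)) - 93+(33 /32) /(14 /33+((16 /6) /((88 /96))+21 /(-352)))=14733391 /207420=71.03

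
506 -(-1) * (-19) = 487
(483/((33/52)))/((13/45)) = 28980/11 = 2634.55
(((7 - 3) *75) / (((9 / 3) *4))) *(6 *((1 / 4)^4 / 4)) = 75 / 512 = 0.15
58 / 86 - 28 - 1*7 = -1476 / 43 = -34.33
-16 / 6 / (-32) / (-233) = -0.00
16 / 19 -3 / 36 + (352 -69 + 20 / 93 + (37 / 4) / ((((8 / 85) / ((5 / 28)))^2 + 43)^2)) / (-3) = -60669679068421931275 / 647848847740643802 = -93.65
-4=-4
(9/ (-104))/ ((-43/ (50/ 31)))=225/ 69316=0.00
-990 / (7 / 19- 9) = 9405 / 82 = 114.70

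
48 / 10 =24 / 5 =4.80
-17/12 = -1.42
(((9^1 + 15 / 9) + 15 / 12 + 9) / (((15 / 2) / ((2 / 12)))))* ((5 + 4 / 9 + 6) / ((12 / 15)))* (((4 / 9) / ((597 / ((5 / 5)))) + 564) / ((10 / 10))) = 9793038841 / 2611278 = 3750.29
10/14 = 5/7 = 0.71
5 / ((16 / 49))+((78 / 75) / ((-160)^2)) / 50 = 245000013 / 16000000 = 15.31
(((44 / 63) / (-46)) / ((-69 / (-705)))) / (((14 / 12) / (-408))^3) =8427180072960 / 1270129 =6634900.92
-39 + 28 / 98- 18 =-397 / 7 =-56.71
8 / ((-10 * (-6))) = 2 / 15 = 0.13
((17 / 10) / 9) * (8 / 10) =34 / 225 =0.15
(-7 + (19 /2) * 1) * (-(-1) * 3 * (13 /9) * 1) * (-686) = -22295 /3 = -7431.67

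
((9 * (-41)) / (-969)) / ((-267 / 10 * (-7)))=410 / 201229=0.00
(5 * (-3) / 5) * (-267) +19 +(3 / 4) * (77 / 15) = 16477 / 20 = 823.85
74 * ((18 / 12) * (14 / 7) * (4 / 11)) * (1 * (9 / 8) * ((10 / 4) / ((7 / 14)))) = 454.09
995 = 995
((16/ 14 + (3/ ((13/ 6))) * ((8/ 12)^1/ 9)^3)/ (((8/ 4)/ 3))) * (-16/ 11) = -1820480/ 729729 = -2.49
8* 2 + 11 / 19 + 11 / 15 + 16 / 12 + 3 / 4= 22111 / 1140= 19.40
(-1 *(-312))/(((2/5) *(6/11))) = 1430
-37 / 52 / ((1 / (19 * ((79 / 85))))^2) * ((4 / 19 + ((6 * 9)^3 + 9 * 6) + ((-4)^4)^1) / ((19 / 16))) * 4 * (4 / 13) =-8860444160896 / 244205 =-36282812.23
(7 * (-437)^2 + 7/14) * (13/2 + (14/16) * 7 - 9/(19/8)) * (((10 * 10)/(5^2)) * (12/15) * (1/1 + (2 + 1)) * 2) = 28724803848/95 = 302366356.29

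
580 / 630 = 58 / 63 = 0.92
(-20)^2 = 400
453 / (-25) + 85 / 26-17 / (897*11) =-7327477 / 493350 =-14.85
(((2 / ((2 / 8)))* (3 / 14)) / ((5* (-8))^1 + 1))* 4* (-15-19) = 544 / 91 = 5.98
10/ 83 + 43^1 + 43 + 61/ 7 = 94.83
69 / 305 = 0.23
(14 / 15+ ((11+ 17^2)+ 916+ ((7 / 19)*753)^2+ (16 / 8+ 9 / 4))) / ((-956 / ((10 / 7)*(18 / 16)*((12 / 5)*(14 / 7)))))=-15241115619 / 24158120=-630.89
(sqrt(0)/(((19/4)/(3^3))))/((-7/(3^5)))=0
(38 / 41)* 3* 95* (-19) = -205770 / 41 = -5018.78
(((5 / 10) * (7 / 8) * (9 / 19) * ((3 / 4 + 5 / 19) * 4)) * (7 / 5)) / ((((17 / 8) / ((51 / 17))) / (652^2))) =21652884792 / 30685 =705650.47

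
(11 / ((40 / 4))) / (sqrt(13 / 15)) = 11 * sqrt(195) / 130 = 1.18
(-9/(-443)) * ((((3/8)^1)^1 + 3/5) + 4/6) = 591/17720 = 0.03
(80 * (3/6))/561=40/561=0.07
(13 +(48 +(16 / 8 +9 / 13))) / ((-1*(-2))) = 414 / 13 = 31.85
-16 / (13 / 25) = -400 / 13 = -30.77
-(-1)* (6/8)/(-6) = -0.12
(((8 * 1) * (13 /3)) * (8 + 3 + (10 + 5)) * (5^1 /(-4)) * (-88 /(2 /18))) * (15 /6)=2230800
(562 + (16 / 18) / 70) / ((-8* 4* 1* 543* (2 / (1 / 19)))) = -88517 / 103995360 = -0.00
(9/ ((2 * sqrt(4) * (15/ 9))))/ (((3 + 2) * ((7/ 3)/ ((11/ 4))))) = 891/ 2800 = 0.32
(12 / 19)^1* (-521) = -329.05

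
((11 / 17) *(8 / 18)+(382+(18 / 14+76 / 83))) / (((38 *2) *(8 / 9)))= 34178377 / 6005216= 5.69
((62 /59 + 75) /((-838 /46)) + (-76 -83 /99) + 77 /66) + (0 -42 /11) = -409517617 /4894758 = -83.66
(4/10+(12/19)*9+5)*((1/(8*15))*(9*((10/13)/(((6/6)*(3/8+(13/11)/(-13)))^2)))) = 470448/59375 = 7.92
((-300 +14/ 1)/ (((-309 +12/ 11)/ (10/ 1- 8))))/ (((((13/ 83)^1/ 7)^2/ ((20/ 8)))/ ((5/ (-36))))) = -1021122025/ 792558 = -1288.39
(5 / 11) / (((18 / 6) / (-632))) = -3160 / 33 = -95.76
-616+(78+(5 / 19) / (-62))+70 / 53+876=21184887 / 62434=339.32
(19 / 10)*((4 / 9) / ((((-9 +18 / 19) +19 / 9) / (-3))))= 0.43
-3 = -3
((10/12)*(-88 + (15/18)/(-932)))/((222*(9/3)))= -2460505/22345632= -0.11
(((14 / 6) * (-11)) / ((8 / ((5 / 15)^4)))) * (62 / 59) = -2387 / 57348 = -0.04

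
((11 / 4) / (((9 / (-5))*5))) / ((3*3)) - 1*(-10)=3229 / 324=9.97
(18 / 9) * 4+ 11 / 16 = 139 / 16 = 8.69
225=225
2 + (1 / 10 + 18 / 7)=327 / 70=4.67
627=627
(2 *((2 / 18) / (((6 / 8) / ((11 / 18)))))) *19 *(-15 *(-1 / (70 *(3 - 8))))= -0.15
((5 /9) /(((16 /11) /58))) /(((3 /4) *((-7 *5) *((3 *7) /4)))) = -638 /3969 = -0.16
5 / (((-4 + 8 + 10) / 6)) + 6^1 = 57 / 7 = 8.14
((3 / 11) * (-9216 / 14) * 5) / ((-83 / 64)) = 4423680 / 6391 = 692.17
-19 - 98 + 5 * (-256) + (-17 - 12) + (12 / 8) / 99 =-94115 / 66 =-1425.98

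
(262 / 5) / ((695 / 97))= 25414 / 3475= 7.31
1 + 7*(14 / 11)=109 / 11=9.91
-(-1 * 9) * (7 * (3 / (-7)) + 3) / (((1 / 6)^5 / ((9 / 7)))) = 0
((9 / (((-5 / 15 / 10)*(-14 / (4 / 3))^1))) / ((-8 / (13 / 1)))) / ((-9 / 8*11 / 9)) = 2340 / 77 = 30.39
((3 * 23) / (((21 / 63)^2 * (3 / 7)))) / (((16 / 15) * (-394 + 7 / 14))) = -21735 / 6296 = -3.45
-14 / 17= -0.82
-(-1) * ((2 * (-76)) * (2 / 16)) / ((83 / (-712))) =13528 / 83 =162.99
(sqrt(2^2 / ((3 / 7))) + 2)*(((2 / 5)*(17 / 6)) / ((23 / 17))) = 578 / 345 + 578*sqrt(21) / 1035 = 4.23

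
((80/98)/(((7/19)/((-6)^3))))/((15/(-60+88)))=-893.39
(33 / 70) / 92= 33 / 6440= 0.01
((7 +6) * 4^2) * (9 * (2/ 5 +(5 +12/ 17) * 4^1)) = 3695328/ 85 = 43474.45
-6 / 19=-0.32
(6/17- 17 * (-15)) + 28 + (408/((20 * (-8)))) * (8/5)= 118691/425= 279.27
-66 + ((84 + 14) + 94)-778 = -652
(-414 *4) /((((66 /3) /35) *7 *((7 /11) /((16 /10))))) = -6624 /7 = -946.29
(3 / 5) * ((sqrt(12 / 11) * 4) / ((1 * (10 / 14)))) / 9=56 * sqrt(33) / 825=0.39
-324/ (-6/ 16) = 864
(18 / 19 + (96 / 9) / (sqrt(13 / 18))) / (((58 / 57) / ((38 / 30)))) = 171 / 145 + 5776 * sqrt(26) / 1885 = 16.80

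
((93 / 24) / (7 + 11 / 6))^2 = 8649 / 44944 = 0.19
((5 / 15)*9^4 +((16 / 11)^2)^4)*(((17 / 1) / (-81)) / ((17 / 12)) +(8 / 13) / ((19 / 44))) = 4028901205806188 / 1429559377389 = 2818.28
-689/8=-86.12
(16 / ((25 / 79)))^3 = 2019487744 / 15625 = 129247.22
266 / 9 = 29.56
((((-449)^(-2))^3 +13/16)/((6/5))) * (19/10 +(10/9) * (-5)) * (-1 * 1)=35044292477866099141/14158647977964136128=2.48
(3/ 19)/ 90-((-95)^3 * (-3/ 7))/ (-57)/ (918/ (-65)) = -139322902/ 305235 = -456.44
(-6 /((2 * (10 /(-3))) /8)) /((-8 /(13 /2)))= -117 /20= -5.85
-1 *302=-302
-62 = -62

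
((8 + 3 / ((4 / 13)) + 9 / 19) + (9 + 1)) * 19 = 2145 / 4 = 536.25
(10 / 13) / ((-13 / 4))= -40 / 169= -0.24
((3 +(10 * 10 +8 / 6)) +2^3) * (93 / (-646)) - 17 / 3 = -42323 / 1938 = -21.84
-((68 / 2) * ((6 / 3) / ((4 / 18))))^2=-93636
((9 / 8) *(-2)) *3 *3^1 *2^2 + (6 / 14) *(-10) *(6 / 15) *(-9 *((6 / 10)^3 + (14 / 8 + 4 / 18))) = -41334 / 875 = -47.24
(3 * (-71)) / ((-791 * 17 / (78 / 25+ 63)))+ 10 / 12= 3793409 / 2017050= 1.88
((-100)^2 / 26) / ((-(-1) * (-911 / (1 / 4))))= -1250 / 11843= -0.11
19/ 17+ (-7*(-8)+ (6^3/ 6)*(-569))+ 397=-20029.88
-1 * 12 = -12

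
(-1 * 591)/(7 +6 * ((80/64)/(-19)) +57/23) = -516534/7939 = -65.06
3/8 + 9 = 75/8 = 9.38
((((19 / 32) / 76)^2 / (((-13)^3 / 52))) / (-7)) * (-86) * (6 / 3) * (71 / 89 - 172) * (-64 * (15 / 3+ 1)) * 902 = -886473423 / 421148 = -2104.90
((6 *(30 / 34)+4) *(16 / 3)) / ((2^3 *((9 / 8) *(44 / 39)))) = 8216 / 1683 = 4.88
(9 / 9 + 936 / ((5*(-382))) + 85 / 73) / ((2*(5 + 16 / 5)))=58363 / 571663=0.10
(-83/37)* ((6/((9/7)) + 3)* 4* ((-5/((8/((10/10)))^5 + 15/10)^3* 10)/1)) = 3054400/31248013283625909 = 0.00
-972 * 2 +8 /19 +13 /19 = -36915 /19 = -1942.89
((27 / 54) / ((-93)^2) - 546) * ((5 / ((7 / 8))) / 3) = -1040.00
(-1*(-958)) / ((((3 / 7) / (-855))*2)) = -955605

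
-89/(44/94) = -190.14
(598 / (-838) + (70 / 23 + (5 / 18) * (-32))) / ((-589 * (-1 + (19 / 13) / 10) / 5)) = -0.07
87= 87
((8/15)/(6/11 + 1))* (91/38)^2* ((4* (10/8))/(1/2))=364364/18411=19.79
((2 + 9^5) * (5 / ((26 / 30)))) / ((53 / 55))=243585375 / 689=353534.65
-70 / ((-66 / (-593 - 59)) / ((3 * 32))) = -730240 / 11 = -66385.45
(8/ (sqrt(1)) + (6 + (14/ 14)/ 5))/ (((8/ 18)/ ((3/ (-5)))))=-1917/ 100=-19.17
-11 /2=-5.50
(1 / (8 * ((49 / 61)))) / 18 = 61 / 7056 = 0.01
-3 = -3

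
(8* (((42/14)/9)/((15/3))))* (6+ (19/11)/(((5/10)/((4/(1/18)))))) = 7472/55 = 135.85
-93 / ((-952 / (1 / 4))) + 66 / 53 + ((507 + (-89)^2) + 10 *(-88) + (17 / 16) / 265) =7618123091 / 1009120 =7549.27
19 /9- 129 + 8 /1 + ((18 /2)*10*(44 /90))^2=16354 /9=1817.11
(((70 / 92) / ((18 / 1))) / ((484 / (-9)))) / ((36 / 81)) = -0.00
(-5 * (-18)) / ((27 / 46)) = 153.33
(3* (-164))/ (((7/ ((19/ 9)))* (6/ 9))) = -1558/ 7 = -222.57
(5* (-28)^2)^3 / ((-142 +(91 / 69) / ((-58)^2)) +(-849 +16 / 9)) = -41945418676224000 / 688842643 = -60892598.77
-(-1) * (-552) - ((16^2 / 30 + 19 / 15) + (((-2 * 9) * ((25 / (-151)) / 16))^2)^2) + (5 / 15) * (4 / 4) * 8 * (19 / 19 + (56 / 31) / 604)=-559.13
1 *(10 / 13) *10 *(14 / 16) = 175 / 26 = 6.73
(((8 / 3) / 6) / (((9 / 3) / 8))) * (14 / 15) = 448 / 405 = 1.11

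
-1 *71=-71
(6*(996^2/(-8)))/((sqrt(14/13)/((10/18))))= -206670*sqrt(182)/7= -398304.39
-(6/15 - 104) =518/5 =103.60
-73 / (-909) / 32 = 73 / 29088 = 0.00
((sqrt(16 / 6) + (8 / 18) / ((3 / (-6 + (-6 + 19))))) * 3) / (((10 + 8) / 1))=14 / 81 + sqrt(6) / 9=0.45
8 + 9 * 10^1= 98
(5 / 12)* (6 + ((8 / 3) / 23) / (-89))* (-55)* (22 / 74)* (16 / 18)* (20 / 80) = -55717475 / 6134859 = -9.08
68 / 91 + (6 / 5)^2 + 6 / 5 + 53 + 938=2262231 / 2275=994.39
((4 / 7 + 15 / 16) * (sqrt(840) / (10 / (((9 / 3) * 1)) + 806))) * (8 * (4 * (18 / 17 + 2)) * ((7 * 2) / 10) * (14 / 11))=369096 * sqrt(210) / 567545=9.42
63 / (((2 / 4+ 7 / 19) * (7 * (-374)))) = -57 / 2057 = -0.03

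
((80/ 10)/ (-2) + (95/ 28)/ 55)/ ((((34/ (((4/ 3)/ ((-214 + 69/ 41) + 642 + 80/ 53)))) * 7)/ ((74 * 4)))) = -0.02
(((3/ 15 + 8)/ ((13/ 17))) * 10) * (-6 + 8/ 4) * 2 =-11152/ 13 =-857.85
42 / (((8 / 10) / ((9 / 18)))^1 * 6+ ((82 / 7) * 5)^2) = 5145 / 421426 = 0.01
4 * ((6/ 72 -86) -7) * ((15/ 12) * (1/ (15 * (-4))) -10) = 536315/ 144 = 3724.41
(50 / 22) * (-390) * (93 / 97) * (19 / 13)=-1325250 / 1067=-1242.03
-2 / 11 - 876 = -9638 / 11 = -876.18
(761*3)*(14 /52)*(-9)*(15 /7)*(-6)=924615 /13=71124.23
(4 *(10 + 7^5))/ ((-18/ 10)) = -37371.11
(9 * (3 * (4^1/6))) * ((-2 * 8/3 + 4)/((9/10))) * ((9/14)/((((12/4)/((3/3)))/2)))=-80/7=-11.43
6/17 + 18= 312/17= 18.35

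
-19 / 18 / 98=-0.01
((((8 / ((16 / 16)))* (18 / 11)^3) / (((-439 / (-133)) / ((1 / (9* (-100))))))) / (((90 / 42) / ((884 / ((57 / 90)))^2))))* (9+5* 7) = -2382027927552 / 5046305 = -472034.08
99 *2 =198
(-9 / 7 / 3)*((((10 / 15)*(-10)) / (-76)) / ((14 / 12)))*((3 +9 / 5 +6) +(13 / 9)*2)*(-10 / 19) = 1760 / 7581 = 0.23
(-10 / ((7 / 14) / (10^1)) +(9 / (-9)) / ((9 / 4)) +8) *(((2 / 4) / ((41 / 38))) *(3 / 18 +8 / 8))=-115178 / 1107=-104.05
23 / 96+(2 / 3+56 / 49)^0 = 119 / 96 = 1.24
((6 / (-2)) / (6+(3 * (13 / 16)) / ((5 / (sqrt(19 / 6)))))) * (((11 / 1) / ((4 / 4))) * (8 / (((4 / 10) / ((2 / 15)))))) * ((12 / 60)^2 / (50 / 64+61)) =-2883584 / 297319053+585728 * sqrt(114) / 4459785795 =-0.01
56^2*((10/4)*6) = 47040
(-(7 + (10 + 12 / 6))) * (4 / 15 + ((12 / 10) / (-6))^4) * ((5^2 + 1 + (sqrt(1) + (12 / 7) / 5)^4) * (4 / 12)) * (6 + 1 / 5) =-4334971929859 / 14068359375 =-308.14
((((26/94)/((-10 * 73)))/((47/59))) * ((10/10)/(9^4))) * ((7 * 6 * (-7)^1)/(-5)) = -37583/8816726475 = -0.00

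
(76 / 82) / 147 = 38 / 6027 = 0.01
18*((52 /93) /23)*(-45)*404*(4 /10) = -2268864 /713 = -3182.14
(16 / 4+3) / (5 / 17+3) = 17 / 8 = 2.12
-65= -65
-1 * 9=-9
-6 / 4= -3 / 2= -1.50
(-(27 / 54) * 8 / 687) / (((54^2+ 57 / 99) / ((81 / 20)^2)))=-72171 / 2204056300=-0.00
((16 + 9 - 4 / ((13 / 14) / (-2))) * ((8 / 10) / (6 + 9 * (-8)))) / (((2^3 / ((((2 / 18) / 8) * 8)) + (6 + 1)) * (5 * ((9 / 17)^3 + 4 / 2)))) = -4293962 / 8942987625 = -0.00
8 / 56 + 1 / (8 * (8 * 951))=60871 / 426048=0.14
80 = 80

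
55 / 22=5 / 2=2.50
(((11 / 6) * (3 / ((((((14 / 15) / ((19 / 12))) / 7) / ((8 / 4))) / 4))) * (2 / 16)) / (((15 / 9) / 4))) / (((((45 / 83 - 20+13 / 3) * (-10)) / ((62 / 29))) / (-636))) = -769530267 / 546070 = -1409.22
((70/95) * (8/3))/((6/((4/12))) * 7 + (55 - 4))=0.01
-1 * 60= -60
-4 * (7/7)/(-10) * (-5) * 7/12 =-1.17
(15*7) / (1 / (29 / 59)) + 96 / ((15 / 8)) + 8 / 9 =275321 / 2655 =103.70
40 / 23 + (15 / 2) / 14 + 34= 23361 / 644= 36.27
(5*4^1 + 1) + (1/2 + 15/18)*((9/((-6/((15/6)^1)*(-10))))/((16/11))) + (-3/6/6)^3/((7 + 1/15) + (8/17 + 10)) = 54978683/2575872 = 21.34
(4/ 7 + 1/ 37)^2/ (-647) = -24025/ 43401407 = -0.00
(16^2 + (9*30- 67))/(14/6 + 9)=81/2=40.50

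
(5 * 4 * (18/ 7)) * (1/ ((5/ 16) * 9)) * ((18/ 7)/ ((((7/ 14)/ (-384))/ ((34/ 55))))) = -60162048/ 2695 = -22323.58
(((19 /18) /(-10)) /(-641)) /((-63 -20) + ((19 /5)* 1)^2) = -95 /39552264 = -0.00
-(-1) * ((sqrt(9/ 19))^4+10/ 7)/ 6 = 4177/ 15162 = 0.28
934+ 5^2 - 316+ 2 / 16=643.12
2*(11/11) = 2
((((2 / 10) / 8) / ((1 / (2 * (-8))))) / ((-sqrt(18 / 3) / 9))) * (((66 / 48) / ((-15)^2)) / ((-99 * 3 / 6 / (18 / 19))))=-sqrt(6) / 14250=-0.00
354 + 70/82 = 14549/41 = 354.85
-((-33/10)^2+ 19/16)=-4831/400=-12.08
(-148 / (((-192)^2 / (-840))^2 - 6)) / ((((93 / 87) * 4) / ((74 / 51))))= -48633725 / 1859213313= -0.03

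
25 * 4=100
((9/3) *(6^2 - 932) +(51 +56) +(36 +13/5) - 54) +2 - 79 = -2673.40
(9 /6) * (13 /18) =13 /12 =1.08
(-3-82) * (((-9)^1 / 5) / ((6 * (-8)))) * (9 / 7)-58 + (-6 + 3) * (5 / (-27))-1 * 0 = -62035 / 1008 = -61.54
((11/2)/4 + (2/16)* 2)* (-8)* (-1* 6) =78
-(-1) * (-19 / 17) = -19 / 17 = -1.12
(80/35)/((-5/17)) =-272/35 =-7.77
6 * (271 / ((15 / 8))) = 4336 / 5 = 867.20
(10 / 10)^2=1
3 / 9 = 1 / 3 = 0.33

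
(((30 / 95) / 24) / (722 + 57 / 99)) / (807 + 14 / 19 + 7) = 11 / 492160800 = 0.00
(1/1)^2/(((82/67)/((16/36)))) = 0.36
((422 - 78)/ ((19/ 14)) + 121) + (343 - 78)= 639.47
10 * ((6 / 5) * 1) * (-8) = -96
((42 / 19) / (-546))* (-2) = 2 / 247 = 0.01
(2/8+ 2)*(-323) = -2907/4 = -726.75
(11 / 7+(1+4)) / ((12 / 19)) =437 / 42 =10.40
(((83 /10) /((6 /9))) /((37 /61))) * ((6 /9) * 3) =15189 /370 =41.05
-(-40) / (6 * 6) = 10 / 9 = 1.11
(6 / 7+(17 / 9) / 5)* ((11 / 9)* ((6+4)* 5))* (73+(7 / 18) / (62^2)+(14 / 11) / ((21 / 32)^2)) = 87454503475 / 15256836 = 5732.15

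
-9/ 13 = -0.69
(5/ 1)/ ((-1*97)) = -5/ 97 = -0.05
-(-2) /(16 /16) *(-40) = -80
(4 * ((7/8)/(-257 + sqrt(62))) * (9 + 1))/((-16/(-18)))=-80955/527896-315 * sqrt(62)/527896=-0.16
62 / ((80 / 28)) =217 / 10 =21.70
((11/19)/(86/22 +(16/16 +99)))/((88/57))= 11/3048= 0.00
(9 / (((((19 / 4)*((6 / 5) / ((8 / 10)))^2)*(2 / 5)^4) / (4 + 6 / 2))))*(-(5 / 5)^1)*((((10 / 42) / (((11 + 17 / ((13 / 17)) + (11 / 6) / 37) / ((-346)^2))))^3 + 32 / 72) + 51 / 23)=-24702572723673104035546017649375 / 170754217598974121091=-144667423569.52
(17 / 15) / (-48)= -17 / 720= -0.02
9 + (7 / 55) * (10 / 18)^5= 5850226 / 649539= 9.01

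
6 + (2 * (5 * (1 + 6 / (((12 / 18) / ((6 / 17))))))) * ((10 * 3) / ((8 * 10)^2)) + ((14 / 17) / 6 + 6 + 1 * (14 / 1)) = 85951 / 3264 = 26.33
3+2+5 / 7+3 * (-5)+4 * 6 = 103 / 7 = 14.71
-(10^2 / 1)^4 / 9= -100000000 / 9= -11111111.11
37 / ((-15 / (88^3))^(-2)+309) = 8325 / 464404156309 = 0.00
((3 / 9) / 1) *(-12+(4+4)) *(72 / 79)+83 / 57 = 1085 / 4503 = 0.24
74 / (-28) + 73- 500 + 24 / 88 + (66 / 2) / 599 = -39602595 / 92246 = -429.32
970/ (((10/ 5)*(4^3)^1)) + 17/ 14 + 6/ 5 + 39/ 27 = 230567/ 20160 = 11.44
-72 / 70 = -1.03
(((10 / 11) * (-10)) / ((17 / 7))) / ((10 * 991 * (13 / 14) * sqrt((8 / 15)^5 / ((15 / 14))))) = -0.00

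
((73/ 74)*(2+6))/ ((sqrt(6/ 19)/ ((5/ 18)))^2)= 34675/ 17982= 1.93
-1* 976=-976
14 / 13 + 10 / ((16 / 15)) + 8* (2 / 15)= 17969 / 1560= 11.52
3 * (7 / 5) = 21 / 5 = 4.20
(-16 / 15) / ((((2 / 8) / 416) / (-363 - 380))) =19781632 / 15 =1318775.47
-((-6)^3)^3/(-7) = -10077696/7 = -1439670.86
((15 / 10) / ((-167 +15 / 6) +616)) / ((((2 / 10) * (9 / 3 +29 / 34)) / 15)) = 2550 / 39431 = 0.06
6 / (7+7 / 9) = 27 / 35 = 0.77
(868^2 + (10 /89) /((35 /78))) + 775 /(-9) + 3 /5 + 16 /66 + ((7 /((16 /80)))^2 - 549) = 232526910136 /308385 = 754014.98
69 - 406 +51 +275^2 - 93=75246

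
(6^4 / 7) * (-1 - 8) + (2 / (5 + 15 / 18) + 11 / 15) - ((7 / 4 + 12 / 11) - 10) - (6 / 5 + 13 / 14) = -1660.18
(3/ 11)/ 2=3/ 22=0.14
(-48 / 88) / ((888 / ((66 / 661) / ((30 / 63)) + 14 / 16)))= -28679 / 43044320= -0.00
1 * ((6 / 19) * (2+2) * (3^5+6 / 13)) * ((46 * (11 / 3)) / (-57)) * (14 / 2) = -29894480 / 4693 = -6370.01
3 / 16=0.19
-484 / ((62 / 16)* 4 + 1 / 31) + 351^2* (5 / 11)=55969.29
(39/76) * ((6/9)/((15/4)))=26/285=0.09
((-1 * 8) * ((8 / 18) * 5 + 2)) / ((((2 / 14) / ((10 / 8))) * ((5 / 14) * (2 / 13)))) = -48412 / 9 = -5379.11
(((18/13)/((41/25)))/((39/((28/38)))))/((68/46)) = 24150/2238067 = 0.01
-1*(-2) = 2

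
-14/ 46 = -7/ 23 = -0.30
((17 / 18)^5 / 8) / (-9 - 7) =-0.01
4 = 4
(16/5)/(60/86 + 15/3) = 0.56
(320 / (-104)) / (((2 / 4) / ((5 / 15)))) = -80 / 39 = -2.05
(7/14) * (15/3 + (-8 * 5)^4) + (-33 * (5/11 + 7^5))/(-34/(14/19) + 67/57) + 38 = 23187790405/17942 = 1292374.90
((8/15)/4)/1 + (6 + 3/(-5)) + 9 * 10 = 1433/15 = 95.53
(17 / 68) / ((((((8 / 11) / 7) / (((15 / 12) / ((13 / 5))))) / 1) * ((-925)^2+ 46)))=1925 / 1423836544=0.00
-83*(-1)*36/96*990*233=28718415/4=7179603.75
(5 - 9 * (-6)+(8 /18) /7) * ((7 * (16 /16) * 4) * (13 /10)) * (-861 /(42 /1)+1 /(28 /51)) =-25299079 /630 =-40157.27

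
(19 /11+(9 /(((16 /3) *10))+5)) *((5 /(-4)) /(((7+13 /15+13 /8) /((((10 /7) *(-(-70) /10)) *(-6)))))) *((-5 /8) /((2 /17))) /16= -13654125 /754688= -18.09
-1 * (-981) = 981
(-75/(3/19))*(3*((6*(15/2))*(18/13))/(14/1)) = -577125/91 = -6342.03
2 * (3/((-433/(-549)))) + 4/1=5026/433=11.61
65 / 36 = 1.81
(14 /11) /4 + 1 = 29 /22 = 1.32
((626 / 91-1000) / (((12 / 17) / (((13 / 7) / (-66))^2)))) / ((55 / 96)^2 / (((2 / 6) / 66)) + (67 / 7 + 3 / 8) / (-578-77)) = -0.02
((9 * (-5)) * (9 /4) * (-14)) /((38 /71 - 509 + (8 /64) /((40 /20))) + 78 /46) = -12345480 /4413077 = -2.80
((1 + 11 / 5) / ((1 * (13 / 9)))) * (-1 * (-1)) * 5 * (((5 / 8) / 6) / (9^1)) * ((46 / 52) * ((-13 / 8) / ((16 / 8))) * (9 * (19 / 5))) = -1311 / 416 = -3.15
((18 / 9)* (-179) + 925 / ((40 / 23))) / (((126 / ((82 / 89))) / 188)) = 2680457 / 11214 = 239.03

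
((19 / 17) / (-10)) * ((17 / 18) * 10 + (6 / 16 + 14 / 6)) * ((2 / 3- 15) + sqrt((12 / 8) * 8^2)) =142975 / 7344- 3325 * sqrt(6) / 612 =6.16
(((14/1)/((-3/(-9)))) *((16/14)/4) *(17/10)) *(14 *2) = 2856/5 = 571.20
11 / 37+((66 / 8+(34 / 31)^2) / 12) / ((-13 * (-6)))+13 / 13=174047701 / 133125408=1.31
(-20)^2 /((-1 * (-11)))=400 /11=36.36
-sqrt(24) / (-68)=sqrt(6) / 34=0.07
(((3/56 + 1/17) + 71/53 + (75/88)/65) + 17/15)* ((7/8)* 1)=140613373/61844640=2.27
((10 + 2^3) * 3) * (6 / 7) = 324 / 7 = 46.29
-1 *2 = -2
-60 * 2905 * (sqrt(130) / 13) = -174300 * sqrt(130) / 13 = -152871.21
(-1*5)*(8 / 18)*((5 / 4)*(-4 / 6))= 50 / 27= 1.85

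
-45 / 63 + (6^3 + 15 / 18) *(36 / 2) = 3902.29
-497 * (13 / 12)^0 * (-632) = 314104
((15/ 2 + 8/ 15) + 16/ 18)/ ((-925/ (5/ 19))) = -803/ 316350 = -0.00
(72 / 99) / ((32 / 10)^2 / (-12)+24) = 75 / 2387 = 0.03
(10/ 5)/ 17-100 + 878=13228/ 17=778.12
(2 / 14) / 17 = 1 / 119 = 0.01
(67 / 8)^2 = 4489 / 64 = 70.14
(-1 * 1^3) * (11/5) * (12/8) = -33/10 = -3.30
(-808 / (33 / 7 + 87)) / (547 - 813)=202 / 6099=0.03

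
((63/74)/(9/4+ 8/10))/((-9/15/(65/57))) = -22750/42883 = -0.53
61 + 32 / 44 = 679 / 11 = 61.73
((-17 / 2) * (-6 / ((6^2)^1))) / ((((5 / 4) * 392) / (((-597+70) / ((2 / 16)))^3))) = -159243143104 / 735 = -216657337.56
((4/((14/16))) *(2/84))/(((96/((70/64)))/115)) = 575/4032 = 0.14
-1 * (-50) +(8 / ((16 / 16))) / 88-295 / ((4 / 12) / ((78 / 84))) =-118841 / 154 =-771.69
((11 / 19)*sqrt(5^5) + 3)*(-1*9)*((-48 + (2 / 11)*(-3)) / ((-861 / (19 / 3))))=-13350*sqrt(5) / 287- 30438 / 3157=-113.65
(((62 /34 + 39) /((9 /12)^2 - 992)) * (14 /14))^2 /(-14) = -61649408 /509057137687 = -0.00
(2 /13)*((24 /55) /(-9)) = -16 /2145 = -0.01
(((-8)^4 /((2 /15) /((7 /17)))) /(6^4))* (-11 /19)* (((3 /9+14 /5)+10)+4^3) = -11403392 /26163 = -435.86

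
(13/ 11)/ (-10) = -13/ 110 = -0.12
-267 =-267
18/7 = 2.57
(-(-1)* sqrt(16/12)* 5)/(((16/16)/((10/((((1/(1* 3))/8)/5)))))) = 4000* sqrt(3) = 6928.20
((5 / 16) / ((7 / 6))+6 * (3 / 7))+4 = 383 / 56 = 6.84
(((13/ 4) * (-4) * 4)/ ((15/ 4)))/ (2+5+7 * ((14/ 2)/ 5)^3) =-100/ 189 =-0.53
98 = 98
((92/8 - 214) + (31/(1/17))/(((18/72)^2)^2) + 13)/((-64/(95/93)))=-8532425/3968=-2150.31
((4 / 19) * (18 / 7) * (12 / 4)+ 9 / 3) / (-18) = -0.26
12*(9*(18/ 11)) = 1944/ 11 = 176.73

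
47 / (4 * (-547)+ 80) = -0.02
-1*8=-8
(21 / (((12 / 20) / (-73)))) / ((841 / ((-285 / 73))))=11.86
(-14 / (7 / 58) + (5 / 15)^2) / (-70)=149 / 90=1.66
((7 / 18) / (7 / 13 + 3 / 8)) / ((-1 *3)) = -364 / 2565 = -0.14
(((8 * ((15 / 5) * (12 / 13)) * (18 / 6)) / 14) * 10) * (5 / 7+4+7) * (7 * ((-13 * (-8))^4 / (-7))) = -3187774586880 / 49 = -65056624222.04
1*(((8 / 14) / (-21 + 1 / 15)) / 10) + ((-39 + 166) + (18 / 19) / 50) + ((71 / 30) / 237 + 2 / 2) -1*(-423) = 409037523457 / 742319550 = 551.03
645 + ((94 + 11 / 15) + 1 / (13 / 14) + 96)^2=1423510534 / 38025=37436.17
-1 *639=-639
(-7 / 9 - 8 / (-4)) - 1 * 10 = -79 / 9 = -8.78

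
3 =3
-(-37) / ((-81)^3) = -37 / 531441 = -0.00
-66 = -66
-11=-11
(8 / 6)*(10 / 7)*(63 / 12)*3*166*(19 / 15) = 6308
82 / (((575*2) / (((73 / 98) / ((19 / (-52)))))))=-77818 / 535325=-0.15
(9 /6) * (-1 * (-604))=906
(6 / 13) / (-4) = -3 / 26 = -0.12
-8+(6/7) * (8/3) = -40/7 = -5.71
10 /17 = 0.59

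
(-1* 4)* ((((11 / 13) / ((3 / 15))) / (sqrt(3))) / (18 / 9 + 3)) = -44* sqrt(3) / 39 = -1.95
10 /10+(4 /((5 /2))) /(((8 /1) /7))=12 /5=2.40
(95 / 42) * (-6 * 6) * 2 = -162.86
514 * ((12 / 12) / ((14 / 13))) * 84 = 40092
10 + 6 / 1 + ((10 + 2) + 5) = 33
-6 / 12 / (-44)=1 / 88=0.01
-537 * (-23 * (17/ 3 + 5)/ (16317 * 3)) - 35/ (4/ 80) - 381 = -52784287/ 48951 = -1078.31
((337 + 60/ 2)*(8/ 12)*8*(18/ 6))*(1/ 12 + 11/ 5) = 201116/ 15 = 13407.73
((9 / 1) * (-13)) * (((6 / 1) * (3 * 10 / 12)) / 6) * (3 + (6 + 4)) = -3802.50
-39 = -39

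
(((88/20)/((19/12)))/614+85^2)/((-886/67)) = -14118056219/25840190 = -546.36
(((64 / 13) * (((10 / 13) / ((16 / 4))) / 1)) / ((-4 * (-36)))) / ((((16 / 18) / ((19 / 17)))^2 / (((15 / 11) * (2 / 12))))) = 81225 / 34384064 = 0.00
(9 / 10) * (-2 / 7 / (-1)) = 9 / 35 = 0.26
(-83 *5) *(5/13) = -2075/13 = -159.62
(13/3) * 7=91/3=30.33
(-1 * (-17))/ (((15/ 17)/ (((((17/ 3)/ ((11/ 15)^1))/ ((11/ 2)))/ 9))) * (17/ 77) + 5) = 4046/ 1487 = 2.72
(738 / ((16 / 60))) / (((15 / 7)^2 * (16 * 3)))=2009 / 160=12.56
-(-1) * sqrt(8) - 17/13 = -17/13 +2 * sqrt(2) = 1.52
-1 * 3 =-3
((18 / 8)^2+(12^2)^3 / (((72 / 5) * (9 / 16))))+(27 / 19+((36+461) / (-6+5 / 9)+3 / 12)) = 784285993 / 2128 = 368555.45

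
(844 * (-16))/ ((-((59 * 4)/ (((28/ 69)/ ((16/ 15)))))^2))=0.04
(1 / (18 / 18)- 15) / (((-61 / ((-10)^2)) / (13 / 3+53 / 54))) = 200900 / 1647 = 121.98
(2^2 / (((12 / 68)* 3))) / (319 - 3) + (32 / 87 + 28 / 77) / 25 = 12059 / 226809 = 0.05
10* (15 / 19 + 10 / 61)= 9.53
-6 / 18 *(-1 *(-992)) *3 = -992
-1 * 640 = -640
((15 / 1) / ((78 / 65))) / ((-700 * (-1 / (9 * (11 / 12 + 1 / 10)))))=183 / 1120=0.16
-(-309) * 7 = 2163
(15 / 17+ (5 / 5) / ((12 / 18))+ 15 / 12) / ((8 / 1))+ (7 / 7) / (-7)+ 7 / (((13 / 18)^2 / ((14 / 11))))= 123114531 / 7079072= 17.39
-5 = -5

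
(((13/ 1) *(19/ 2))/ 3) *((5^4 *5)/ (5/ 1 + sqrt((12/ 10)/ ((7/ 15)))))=27015625/ 942-771875 *sqrt(14)/ 314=19481.26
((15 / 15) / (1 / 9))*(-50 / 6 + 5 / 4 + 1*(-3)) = -363 / 4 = -90.75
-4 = -4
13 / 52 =1 / 4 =0.25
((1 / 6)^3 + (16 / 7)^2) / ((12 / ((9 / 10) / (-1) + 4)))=343139 / 254016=1.35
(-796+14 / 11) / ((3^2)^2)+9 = -241 / 297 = -0.81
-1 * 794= -794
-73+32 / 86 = -3123 / 43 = -72.63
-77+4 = -73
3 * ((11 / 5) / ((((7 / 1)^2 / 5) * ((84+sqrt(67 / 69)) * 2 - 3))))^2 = 6722589753 / 1210052329810807 - 16531020 * sqrt(4623) / 8470366308675649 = 0.00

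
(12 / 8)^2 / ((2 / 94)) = 423 / 4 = 105.75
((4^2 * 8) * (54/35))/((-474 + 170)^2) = 27/12635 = 0.00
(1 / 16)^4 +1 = 65537 / 65536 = 1.00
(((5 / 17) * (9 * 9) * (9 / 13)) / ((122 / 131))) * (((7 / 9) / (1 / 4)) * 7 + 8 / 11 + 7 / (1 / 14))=316473075 / 148291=2134.14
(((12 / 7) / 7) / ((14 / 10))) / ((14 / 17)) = 510 / 2401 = 0.21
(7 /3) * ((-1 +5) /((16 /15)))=8.75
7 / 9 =0.78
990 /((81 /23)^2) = 79.82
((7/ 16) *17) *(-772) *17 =-97609.75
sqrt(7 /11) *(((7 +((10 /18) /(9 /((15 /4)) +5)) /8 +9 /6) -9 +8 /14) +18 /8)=43465 *sqrt(77) /205128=1.86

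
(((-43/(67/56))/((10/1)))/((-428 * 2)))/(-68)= -301/4874920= -0.00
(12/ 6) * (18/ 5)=36/ 5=7.20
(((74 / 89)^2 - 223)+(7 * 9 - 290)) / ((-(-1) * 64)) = -1779487 / 253472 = -7.02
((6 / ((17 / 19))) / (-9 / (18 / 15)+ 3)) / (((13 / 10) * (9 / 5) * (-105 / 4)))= 3040 / 125307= 0.02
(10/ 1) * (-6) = -60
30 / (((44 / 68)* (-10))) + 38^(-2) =-73633 / 15884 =-4.64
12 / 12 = 1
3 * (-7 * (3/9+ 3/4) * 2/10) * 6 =-273/10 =-27.30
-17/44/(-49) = 17/2156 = 0.01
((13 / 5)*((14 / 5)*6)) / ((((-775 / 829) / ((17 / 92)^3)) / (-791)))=879509278011 / 3771770000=233.18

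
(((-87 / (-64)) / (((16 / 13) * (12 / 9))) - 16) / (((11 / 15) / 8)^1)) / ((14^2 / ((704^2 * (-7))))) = 20507190 / 7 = 2929598.57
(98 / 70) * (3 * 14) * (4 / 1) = 1176 / 5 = 235.20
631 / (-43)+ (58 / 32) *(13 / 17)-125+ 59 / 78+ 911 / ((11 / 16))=5958676687 / 5017584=1187.56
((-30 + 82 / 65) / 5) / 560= -0.01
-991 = -991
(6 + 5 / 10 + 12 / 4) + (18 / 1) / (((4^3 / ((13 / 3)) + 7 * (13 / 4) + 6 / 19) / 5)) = 11.88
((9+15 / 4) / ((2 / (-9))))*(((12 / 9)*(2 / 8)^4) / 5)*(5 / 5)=-153 / 2560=-0.06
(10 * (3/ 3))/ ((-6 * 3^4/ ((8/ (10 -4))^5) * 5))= -1024/ 59049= -0.02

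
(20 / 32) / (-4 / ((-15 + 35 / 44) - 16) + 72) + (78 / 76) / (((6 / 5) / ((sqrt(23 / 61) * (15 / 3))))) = 6645 / 766912 + 325 * sqrt(1403) / 4636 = 2.63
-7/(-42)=0.17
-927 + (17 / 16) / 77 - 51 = -977.99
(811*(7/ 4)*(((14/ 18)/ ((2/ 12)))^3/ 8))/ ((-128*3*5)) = -1947211/ 207360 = -9.39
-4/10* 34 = -68/5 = -13.60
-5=-5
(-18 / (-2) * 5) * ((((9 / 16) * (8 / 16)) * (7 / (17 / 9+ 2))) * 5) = 3645 / 32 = 113.91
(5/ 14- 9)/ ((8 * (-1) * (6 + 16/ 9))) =1089/ 7840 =0.14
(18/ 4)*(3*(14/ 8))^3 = 651.16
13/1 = 13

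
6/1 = 6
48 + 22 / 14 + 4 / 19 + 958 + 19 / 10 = 1342877 / 1330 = 1009.68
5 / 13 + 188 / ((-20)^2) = 0.85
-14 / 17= -0.82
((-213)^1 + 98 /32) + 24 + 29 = -2511 /16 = -156.94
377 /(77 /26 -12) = -41.71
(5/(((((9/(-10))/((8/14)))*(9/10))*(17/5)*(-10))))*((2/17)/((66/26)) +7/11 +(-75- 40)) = -64132000/5407479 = -11.86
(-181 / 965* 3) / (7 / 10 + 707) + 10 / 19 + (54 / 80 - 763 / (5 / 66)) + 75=-9995.40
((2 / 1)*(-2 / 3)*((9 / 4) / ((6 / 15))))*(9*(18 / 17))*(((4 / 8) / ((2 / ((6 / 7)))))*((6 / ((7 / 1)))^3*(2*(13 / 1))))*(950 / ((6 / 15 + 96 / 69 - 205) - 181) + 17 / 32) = 146323979685 / 300576388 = 486.81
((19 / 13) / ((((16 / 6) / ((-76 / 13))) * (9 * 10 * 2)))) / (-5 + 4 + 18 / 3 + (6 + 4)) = -0.00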